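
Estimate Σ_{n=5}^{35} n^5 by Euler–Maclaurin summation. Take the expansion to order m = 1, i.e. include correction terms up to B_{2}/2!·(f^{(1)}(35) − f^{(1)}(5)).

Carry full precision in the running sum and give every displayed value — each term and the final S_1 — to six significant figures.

The integral term ∫_5^35 x^5 dx = 3.06375e+08.
Endpoint term: (f(5) + f(35))/2 = (3125.00 + 5.25219e+07)/2 = 2.62625e+07.
So far: 3.32638e+08.
Correction k=1: B_{2}/2! · (f^{(1)}(35) − f^{(1)}(5)) = 1/12 · (7.50312e+06 − 3125.00) = 625000.

S_1 ≈ 3.33262e+08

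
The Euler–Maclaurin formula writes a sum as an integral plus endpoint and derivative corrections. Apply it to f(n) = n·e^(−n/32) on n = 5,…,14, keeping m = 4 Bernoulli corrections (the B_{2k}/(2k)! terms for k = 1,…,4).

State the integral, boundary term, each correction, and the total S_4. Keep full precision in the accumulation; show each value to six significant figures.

The integral term ∫_5^14 x·e^(−x/32) dx = 62.3342.
½[f(5) + f(14)] = ½[4.27673 + 9.03908] = 6.65790.
Running total after boundary: 68.9921.
Correction k=1: B_{2}/2! · (f^{(1)}(14) − f^{(1)}(5)) = 1/12 · (0.363177 − 0.721698) = -0.0298767.
Running total after k=1: 68.9623.
Correction k=2: B_{4}/4! · (f^{(3)}(14) − f^{(3)}(5)) = −1/720 · (0.00161570 − 0.00237538) = 1.05511e-06.
Running total after k=2: 68.9623.
Correction k=3: B_{6}/6! · (f^{(5)}(14) − f^{(5)}(5)) = 1/30240 · (2.80931e-06 − 3.95115e-06) = -3.77593e-11.
Running total after k=3: 68.9623.
Correction k=4: B_{8}/8! · (f^{(7)}(14) − f^{(7)}(5)) = −1/1209600 · (3.94608e-09 − 5.45175e-09) = 1.24477e-15.

S_4 ≈ 68.9623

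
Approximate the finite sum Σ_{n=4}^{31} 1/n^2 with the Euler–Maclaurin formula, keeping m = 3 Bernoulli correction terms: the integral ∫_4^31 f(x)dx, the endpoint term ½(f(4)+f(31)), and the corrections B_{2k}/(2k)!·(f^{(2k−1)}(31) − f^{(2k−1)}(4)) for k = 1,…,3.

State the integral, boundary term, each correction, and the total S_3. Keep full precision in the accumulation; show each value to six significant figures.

S_3 ≈ 0.252080

Integral: ∫_4^31 1/x^2 dx = 0.217742.
Boundary: ½(f(4) + f(31)) = ½(0.0625000 + 0.00104058) = 0.0317703.
So far: 0.249512.
Correction k=1: B_{2}/2! · (f^{(1)}(31) − f^{(1)}(4)) = 1/12 · (-6.71344e-05 − (-0.0312500)) = 0.00259857.
After k=1: 0.252111.
Correction k=2: B_{4}/4! · (f^{(3)}(31) − f^{(3)}(4)) = −1/720 · (-8.38306e-07 − (-0.0234375)) = -3.25509e-05.
After k=2: 0.252078.
Correction k=3: B_{6}/6! · (f^{(5)}(31) − f^{(5)}(4)) = 1/30240 · (-2.61698e-08 − (-0.0439453)) = 1.45322e-06.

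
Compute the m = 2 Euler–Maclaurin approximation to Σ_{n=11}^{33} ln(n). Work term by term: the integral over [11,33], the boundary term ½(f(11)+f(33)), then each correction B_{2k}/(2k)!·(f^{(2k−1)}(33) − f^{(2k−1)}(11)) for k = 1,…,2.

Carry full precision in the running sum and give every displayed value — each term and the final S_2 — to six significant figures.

S_2 ≈ 69.9501

Integral: ∫_11^33 ln(x) dx = 67.0079.
Boundary: ½(f(11) + f(33)) = ½(2.39790 + 3.49651) = 2.94720.
So far: 69.9551.
k=1: B_{2}/(2)! × [f^{(1)}(33) − f^{(1)}(11)] = 1/12 × (0.0303030 − 0.0909091) = -0.00505051.
After k=1: 69.9501.
k=2: B_{4}/(4)! × [f^{(3)}(33) − f^{(3)}(11)] = −1/720 × (5.56529e-05 − 0.00150263) = 2.00969e-06.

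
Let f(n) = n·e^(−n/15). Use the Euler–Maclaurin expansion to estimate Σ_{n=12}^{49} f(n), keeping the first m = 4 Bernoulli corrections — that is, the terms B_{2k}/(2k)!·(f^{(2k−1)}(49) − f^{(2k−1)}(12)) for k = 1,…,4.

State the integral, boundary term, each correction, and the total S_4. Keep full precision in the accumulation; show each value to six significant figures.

Integral: ∫_12^49 x·e^(−x/15) dx = 145.370.
½[f(12) + f(49)] = ½[5.39195 + 1.86853] = 3.63024.
So far: 149.000.
Correction k=1: B_{2}/2! · (f^{(1)}(49) − f^{(1)}(12)) = 1/12 · (-0.0864355 − 0.0898658) = -0.0146918.
Partial sum through k=1: 148.986.
Correction k=2: B_{4}/4! · (f^{(3)}(49) − f^{(3)}(12)) = −1/720 · (-4.51951e-05 − 0.00439344) = 6.16477e-06.
Partial sum through k=2: 148.986.
Correction k=3: B_{6}/6! · (f^{(5)}(49) − f^{(5)}(12)) = 1/30240 · (1.30563e-06 − 3.72777e-05) = -1.18955e-09.
Partial sum through k=3: 148.986.
Correction k=4: B_{8}/8! · (f^{(7)}(49) − f^{(7)}(12)) = −1/1209600 · (1.24984e-08 − 2.44573e-07) = 1.91861e-13.

S_4 ≈ 148.986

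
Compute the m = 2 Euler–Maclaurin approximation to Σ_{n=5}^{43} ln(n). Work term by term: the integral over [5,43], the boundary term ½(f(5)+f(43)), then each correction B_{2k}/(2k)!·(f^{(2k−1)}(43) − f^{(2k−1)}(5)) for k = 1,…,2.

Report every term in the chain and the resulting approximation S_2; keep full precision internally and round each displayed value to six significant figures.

The integral term ∫_5^43 ln(x) dx = 115.684.
Boundary: ½(f(5) + f(43)) = ½(1.60944 + 3.76120) = 2.68532.
So far: 118.370.
k=1: B_{2}/(2)! × [f^{(1)}(43) − f^{(1)}(5)] = 1/12 × (0.0232558 − 0.200000) = -0.0147287.
Partial sum through k=1: 118.355.
k=2: B_{4}/(4)! × [f^{(3)}(43) − f^{(3)}(5)] = −1/720 × (2.51550e-05 − 0.0160000) = 2.21873e-05.

S_2 ≈ 118.355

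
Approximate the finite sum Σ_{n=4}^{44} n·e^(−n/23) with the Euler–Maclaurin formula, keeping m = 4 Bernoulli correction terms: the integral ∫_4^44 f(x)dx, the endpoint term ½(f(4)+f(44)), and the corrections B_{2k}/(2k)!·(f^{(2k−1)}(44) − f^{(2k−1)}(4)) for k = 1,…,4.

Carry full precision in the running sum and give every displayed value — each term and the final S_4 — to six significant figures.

Integral: ∫_4^44 x·e^(−x/23) dx = 294.371.
½[f(4) + f(44)] = ½[3.36148 + 6.49574] = 4.92861.
Integral + boundary = 299.300.
Correction k=1: B_{2}/2! · (f^{(1)}(44) − f^{(1)}(4)) = 1/12 · (-0.134793 − 0.694219) = -0.0690843.
Partial sum through k=1: 299.231.
Correction k=2: B_{4}/4! · (f^{(3)}(44) − f^{(3)}(4)) = −1/720 · (0.000303342 − 0.00448952) = 5.81414e-06.
Partial sum through k=2: 299.231.
Correction k=3: B_{6}/6! · (f^{(5)}(44) − f^{(5)}(4)) = 1/30240 · (1.62853e-06 − 1.44929e-05) = -4.25408e-10.
Partial sum through k=3: 299.231.
Correction k=4: B_{8}/8! · (f^{(7)}(44) − f^{(7)}(4)) = −1/1209600 · (5.07302e-09 − 3.87503e-08) = 2.78417e-14.

S_4 ≈ 299.231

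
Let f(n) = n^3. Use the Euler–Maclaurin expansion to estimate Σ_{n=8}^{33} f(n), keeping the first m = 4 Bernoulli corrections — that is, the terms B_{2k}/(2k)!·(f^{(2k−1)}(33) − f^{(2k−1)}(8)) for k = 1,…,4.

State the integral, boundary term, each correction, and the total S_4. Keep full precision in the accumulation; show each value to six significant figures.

Integral: ∫_8^33 x^3 dx = 295456.
½[f(8) + f(33)] = ½[512.000 + 35937.0] = 18224.5.
So far: 313681.
k=1: B_{2}/(2)! × [f^{(1)}(33) − f^{(1)}(8)] = 1/12 × (3267.00 − 192.000) = 256.250.
Running total after k=1: 313937.
k=2: B_{4}/(4)! × [f^{(3)}(33) − f^{(3)}(8)] = −1/720 × (6.00000 − 6.00000) = 0.00000.
Running total after k=2: 313937.
k=3: B_{6}/(6)! × [f^{(5)}(33) − f^{(5)}(8)] = 1/30240 × (0.00000 − 0.00000) = 0.00000.
Running total after k=3: 313937.
k=4: B_{8}/(8)! × [f^{(7)}(33) − f^{(7)}(8)] = −1/1209600 × (0.00000 − 0.00000) = 0.00000.

S_4 ≈ 313937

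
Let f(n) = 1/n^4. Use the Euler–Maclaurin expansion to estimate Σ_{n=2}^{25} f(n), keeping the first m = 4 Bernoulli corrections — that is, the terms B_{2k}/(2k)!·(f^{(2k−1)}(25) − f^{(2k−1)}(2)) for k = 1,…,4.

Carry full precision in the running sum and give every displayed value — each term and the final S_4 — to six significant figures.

S_4 ≈ 0.0822010

The integral term ∫_2^25 1/x^4 dx = 0.0416453.
½[f(2) + f(25)] = ½[0.0625000 + 2.56000e-06] = 0.0312513.
So far: 0.0728966.
Order-1 term: 1/12 · (-4.09600e-07 − (-0.125000)) = 0.0104166.
Partial sum through k=1: 0.0833132.
Order-2 term: −1/720 · (-1.96608e-08 − (-0.937500)) = -0.00130208.
Partial sum through k=2: 0.0820112.
Order-3 term: 1/30240 · (-1.76161e-09 − (-13.1250)) = 0.000434028.
Partial sum through k=3: 0.0824452.
Order-4 term: −1/1209600 · (-2.53672e-10 − (-295.312)) = -0.000244141.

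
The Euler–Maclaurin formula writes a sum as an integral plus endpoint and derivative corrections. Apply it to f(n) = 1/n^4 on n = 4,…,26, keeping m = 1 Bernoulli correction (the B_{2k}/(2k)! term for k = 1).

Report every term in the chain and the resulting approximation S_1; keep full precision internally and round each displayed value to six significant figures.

Integral: ∫_4^26 1/x^4 dx = 0.00518937.
Endpoint term: (f(4) + f(26))/2 = (0.00390625 + 2.18830e-06)/2 = 0.00195422.
So far: 0.00714359.
Correction k=1: B_{2}/2! · (f^{(1)}(26) − f^{(1)}(4)) = 1/12 · (-3.36661e-07 − (-0.00390625)) = 0.000325493.

S_1 ≈ 0.00746908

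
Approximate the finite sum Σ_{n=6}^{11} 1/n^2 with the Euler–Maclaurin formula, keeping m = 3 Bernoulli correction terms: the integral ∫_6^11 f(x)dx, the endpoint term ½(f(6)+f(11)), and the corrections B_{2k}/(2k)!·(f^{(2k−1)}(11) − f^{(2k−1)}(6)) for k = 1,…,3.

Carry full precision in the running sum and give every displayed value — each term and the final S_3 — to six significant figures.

S_3 ≈ 0.0944211

∫_6^11 1/x^2 dx evaluates to 0.0757576.
½[f(6) + f(11)] = ½[0.0277778 + 0.00826446] = 0.0180211.
So far: 0.0937787.
Correction k=1: B_{2}/2! · (f^{(1)}(11) − f^{(1)}(6)) = 1/12 · (-0.00150263 − (-0.00925926)) = 0.000646386.
Running total after k=1: 0.0944251.
Correction k=2: B_{4}/4! · (f^{(3)}(11) − f^{(3)}(6)) = −1/720 · (-0.000149021 − (-0.00308642)) = -4.07972e-06.
Running total after k=2: 0.0944210.
Correction k=3: B_{6}/6! · (f^{(5)}(11) − f^{(5)}(6)) = 1/30240 · (-3.69474e-05 − (-0.00257202)) = 8.38316e-08.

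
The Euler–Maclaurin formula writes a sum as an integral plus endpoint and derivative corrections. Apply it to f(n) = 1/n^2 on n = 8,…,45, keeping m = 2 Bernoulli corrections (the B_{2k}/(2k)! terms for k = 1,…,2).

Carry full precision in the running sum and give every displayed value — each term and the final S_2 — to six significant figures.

∫_8^45 1/x^2 dx evaluates to 0.102778.
½[f(8) + f(45)] = ½[0.0156250 + 0.000493827] = 0.00805941.
So far: 0.110837.
Correction k=1: B_{2}/2! · (f^{(1)}(45) − f^{(1)}(8)) = 1/12 · (-2.19479e-05 − (-0.00390625)) = 0.000323692.
After k=1: 0.111161.
Correction k=2: B_{4}/4! · (f^{(3)}(45) − f^{(3)}(8)) = −1/720 · (-1.30061e-07 − (-0.000732422)) = -1.01707e-06.

S_2 ≈ 0.111160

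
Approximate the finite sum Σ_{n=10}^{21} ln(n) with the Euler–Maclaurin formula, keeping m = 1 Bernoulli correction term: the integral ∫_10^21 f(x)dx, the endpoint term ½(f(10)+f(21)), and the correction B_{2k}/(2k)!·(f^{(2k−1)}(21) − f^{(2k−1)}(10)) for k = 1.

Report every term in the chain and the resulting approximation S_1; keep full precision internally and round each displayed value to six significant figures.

S_1 ≈ 32.5783

The integral term ∫_10^21 ln(x) dx = 29.9091.
Boundary: ½(f(10) + f(21)) = ½(2.30259 + 3.04452) = 2.67355.
So far: 32.5827.
Correction k=1: B_{2}/2! · (f^{(1)}(21) − f^{(1)}(10)) = 1/12 · (0.0476190 − 0.100000) = -0.00436508.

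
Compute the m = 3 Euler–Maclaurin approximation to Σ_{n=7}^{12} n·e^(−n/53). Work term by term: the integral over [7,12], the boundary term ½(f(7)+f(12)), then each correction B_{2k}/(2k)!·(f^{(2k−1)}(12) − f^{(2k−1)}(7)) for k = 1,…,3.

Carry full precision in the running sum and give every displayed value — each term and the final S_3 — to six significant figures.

S_3 ≈ 47.3950

∫_7^12 x·e^(−x/53) dx evaluates to 39.5557.
Boundary: ½(f(7) + f(12)) = ½(6.13392 + 9.56864) = 7.85128.
So far: 47.4070.
Correction k=1: B_{2}/2! · (f^{(1)}(12) − f^{(1)}(7)) = 1/12 · (0.616847 − 0.760540) = -0.0119745.
After k=1: 47.3950.
Correction k=2: B_{4}/4! · (f^{(3)}(12) − f^{(3)}(7)) = −1/720 · (0.000787334 − 0.000894657) = 1.49059e-07.
After k=2: 47.3950.
Correction k=3: B_{6}/6! · (f^{(5)}(12) − f^{(5)}(7)) = 1/30240 · (4.82403e-07 − 5.40606e-07) = -1.92468e-12.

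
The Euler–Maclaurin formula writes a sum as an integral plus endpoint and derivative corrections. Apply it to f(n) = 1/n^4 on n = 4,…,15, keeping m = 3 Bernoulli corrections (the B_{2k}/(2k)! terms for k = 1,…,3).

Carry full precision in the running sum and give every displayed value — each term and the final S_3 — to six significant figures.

Integral: ∫_4^15 1/x^4 dx = 0.00510957.
Endpoint term: (f(4) + f(15))/2 = (0.00390625 + 1.97531e-05)/2 = 0.00196300.
So far: 0.00707257.
Correction k=1: B_{2}/2! · (f^{(1)}(15) − f^{(1)}(4)) = 1/12 · (-5.26749e-06 − (-0.00390625)) = 0.000325082.
After k=1: 0.00739765.
Correction k=2: B_{4}/4! · (f^{(3)}(15) − f^{(3)}(4)) = −1/720 · (-7.02332e-07 − (-0.00732422)) = -1.01716e-05.
After k=2: 0.00738748.
Correction k=3: B_{6}/6! · (f^{(5)}(15) − f^{(5)}(4)) = 1/30240 · (-1.74803e-07 − (-0.0256348)) = 8.47705e-07.

S_3 ≈ 0.00738833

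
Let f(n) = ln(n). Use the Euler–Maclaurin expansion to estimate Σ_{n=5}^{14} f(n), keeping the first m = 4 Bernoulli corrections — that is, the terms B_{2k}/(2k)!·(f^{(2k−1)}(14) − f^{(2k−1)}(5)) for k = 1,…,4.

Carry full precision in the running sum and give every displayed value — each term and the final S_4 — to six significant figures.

Integral: ∫_5^14 ln(x) dx = 19.8996.
Boundary: ½(f(5) + f(14)) = ½(1.60944 + 2.63906) = 2.12425.
So far: 22.0239.
k=1: B_{2}/(2)! × [f^{(1)}(14) − f^{(1)}(5)] = 1/12 × (0.0714286 − 0.200000) = -0.0107143.
After k=1: 22.0131.
k=2: B_{4}/(4)! × [f^{(3)}(14) − f^{(3)}(5)] = −1/720 × (0.000728863 − 0.0160000) = 2.12099e-05.
After k=2: 22.0132.
k=3: B_{6}/(6)! × [f^{(5)}(14) − f^{(5)}(5)] = 1/30240 × (4.46243e-05 − 0.00768000) = -2.52493e-07.
After k=3: 22.0132.
k=4: B_{8}/(8)! × [f^{(7)}(14) − f^{(7)}(5)] = −1/1209600 × (6.83024e-06 − 0.00921600) = 7.61340e-09.

S_4 ≈ 22.0132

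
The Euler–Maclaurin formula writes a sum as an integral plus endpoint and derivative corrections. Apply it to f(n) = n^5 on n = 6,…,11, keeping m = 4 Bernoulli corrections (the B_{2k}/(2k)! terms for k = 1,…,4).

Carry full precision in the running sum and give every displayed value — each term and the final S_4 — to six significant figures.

∫_6^11 x^5 dx evaluates to 287484.
½[f(6) + f(11)] = ½[7776.00 + 161051] = 84413.5.
So far: 371898.
Correction k=1: B_{2}/2! · (f^{(1)}(11) − f^{(1)}(6)) = 1/12 · (73205.0 − 6480.00) = 5560.42.
Running total after k=1: 377458.
Correction k=2: B_{4}/4! · (f^{(3)}(11) − f^{(3)}(6)) = −1/720 · (7260.00 − 2160.00) = -7.08333.
Running total after k=2: 377451.
Correction k=3: B_{6}/6! · (f^{(5)}(11) − f^{(5)}(6)) = 1/30240 · (120.000 − 120.000) = 0.00000.
Running total after k=3: 377451.
Correction k=4: B_{8}/8! · (f^{(7)}(11) − f^{(7)}(6)) = −1/1209600 · (0.00000 − 0.00000) = 0.00000.

S_4 ≈ 377451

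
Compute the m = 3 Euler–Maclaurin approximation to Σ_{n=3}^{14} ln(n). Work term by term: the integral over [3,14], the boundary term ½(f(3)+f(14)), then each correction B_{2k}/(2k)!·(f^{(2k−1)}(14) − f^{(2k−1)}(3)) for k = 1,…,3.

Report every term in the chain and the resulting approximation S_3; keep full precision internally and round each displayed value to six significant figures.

S_3 ≈ 24.4981

Integral: ∫_3^14 ln(x) dx = 22.6510.
½[f(3) + f(14)] = ½[1.09861 + 2.63906] = 1.86883.
Running total after boundary: 24.5198.
Correction k=1: B_{2}/2! · (f^{(1)}(14) − f^{(1)}(3)) = 1/12 · (0.0714286 − 0.333333) = -0.0218254.
Running total after k=1: 24.4980.
Correction k=2: B_{4}/4! · (f^{(3)}(14) − f^{(3)}(3)) = −1/720 · (0.000728863 − 0.0740741) = 0.000101868.
Running total after k=2: 24.4981.
Correction k=3: B_{6}/6! · (f^{(5)}(14) − f^{(5)}(3)) = 1/30240 · (4.46243e-05 − 0.0987654) = -3.26458e-06.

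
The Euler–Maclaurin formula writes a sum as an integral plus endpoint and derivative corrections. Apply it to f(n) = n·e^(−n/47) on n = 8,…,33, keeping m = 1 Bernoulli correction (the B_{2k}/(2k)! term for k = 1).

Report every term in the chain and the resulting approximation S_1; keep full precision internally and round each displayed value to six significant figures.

The integral term ∫_8^33 x·e^(−x/47) dx = 317.217.
½[f(8) + f(33)] = ½[6.74788 + 16.3525] = 11.5502.
Integral + boundary = 328.767.
Correction k=1: B_{2}/2! · (f^{(1)}(33) − f^{(1)}(8)) = 1/12 · (0.147605 − 0.699913) = -0.0460257.

S_1 ≈ 328.721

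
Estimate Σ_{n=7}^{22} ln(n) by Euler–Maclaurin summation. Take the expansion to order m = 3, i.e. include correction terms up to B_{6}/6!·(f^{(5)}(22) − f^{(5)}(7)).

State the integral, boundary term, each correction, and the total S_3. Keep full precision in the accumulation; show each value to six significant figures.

S_3 ≈ 41.8919

The integral term ∫_7^22 ln(x) dx = 39.3816.
Endpoint term: (f(7) + f(22))/2 = (1.94591 + 3.09104)/2 = 2.51848.
Running total after boundary: 41.9000.
Correction k=1: B_{2}/2! · (f^{(1)}(22) − f^{(1)}(7)) = 1/12 · (0.0454545 − 0.142857) = -0.00811688.
Partial sum through k=1: 41.8919.
Correction k=2: B_{4}/4! · (f^{(3)}(22) − f^{(3)}(7)) = −1/720 · (0.000187829 − 0.00583090) = 7.83760e-06.
Partial sum through k=2: 41.8919.
Correction k=3: B_{6}/6! · (f^{(5)}(22) − f^{(5)}(7)) = 1/30240 · (4.65691e-06 − 0.00142798) = -4.70674e-08.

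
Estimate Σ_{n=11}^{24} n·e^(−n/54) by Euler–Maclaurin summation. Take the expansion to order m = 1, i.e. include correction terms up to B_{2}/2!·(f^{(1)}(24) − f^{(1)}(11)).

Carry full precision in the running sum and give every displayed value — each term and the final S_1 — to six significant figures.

S_1 ≈ 174.625

∫_11^24 x·e^(−x/54) dx evaluates to 162.469.
Boundary: ½(f(11) + f(24)) = ½(8.97274 + 15.3883) = 12.1805.
Integral + boundary = 174.650.
k=1: B_{2}/(2)! × [f^{(1)}(24) − f^{(1)}(11)] = 1/12 × (0.356211 − 0.649542) = -0.0244442.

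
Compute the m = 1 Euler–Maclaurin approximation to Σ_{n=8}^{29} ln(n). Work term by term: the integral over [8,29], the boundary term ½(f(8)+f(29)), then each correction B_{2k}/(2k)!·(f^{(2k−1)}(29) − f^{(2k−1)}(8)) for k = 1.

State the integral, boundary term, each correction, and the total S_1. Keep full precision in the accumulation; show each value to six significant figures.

S_1 ≈ 62.7319

∫_8^29 ln(x) dx evaluates to 60.0160.
½[f(8) + f(29)] = ½[2.07944 + 3.36730] = 2.72337.
Integral + boundary = 62.7394.
Order-1 term: 1/12 · (0.0344828 − 0.125000) = -0.00754310.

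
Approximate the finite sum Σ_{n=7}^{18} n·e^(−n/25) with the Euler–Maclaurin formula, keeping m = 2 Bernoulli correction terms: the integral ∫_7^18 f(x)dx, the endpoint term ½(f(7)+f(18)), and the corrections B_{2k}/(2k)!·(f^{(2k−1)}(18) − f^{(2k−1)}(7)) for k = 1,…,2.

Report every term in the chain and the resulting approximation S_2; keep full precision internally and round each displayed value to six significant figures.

The integral term ∫_7^18 x·e^(−x/25) dx = 81.3683.
½[f(7) + f(18)] = ½[5.29049 + 8.76154] = 7.02601.
So far: 88.3943.
Correction k=1: B_{2}/2! · (f^{(1)}(18) − f^{(1)}(7)) = 1/12 · (0.136291 − 0.544164) = -0.0339895.
After k=1: 88.3603.
Correction k=2: B_{4}/4! · (f^{(3)}(18) − f^{(3)}(7)) = −1/720 · (0.00177567 − 0.00328917) = 2.10208e-06.

S_2 ≈ 88.3603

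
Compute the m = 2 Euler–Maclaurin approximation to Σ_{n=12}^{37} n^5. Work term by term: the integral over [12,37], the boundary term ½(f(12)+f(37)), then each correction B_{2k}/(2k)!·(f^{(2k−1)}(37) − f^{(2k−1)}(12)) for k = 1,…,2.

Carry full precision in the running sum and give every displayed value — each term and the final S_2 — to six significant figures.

S_2 ≈ 4.62692e+08

Integral: ∫_12^37 x^5 dx = 4.27123e+08.
½[f(12) + f(37)] = ½[248832 + 6.93440e+07] = 3.47964e+07.
So far: 4.61920e+08.
Order-1 term: 1/12 · (9.37080e+06 − 103680) = 772260.
After k=1: 4.62692e+08.
Order-2 term: −1/720 · (82140.0 − 8640.00) = -102.083.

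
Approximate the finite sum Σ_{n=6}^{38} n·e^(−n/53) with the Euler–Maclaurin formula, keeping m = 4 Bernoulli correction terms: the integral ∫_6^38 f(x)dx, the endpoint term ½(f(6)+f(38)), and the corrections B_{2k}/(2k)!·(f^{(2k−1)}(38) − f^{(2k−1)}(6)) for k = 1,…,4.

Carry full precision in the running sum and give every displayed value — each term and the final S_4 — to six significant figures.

Integral: ∫_6^38 x·e^(−x/53) dx = 437.599.
Endpoint term: (f(6) + f(38))/2 = (5.35779 + 18.5525)/2 = 11.9552.
Running total after boundary: 449.554.
k=1: B_{2}/(2)! × [f^{(1)}(38) − f^{(1)}(6)] = 1/12 × (0.138177 − 0.791875) = -0.0544749.
Running total after k=1: 449.499.
k=2: B_{4}/(4)! × [f^{(3)}(38) − f^{(3)}(6)] = −1/720 × (0.000396805 − 0.000917695) = 7.23459e-07.
Running total after k=2: 449.499.
k=3: B_{6}/(6)! × [f^{(5)}(38) − f^{(5)}(6)] = 1/30240 × (2.65012e-07 − 5.53038e-07) = -9.52467e-12.
Running total after k=3: 449.499.
k=4: B_{8}/(8)! × [f^{(7)}(38) − f^{(7)}(6)] = −1/1209600 × (1.38399e-10 − 2.77457e-10) = 1.14963e-16.

S_4 ≈ 449.499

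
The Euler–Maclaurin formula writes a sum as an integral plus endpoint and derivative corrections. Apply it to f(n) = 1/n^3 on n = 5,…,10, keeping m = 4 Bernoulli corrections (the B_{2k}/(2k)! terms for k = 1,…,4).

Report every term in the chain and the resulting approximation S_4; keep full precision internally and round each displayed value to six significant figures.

The integral term ∫_5^10 1/x^3 dx = 0.0150000.
½[f(5) + f(10)] = ½[0.00800000 + 0.00100000] = 0.00450000.
Integral + boundary = 0.0195000.
Order-1 term: 1/12 · (-0.000300000 − (-0.00480000)) = 0.000375000.
After k=1: 0.0198750.
Order-2 term: −1/720 · (-6.00000e-05 − (-0.00384000)) = -5.25000e-06.
After k=2: 0.0198698.
Order-3 term: 1/30240 · (-2.52000e-05 − (-0.00645120)) = 2.12500e-07.
After k=3: 0.0198700.
Order-4 term: −1/1209600 · (-1.81440e-05 − (-0.0185795)) = -1.53450e-08.

S_4 ≈ 0.0198699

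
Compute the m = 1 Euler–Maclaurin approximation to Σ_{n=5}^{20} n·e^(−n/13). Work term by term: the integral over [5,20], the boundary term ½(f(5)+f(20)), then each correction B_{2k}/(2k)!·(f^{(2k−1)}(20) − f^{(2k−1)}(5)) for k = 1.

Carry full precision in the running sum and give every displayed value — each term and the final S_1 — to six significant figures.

S_1 ≈ 70.9800

∫_5^20 x·e^(−x/13) dx evaluates to 67.1756.
Endpoint term: (f(5) + f(20))/2 = (3.40356 + 4.29422)/2 = 3.84889.
So far: 71.0245.
Correction k=1: B_{2}/2! · (f^{(1)}(20) − f^{(1)}(5)) = 1/12 · (-0.115614 − 0.418900) = -0.0445428.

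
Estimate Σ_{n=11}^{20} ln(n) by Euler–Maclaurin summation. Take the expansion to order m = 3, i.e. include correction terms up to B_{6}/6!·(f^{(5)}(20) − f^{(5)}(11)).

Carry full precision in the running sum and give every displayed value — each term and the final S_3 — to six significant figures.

The integral term ∫_11^20 ln(x) dx = 24.5378.
Boundary: ½(f(11) + f(20)) = ½(2.39790 + 2.99573) = 2.69681.
So far: 27.2346.
Correction k=1: B_{2}/2! · (f^{(1)}(20) − f^{(1)}(11)) = 1/12 · (0.0500000 − 0.0909091) = -0.00340909.
After k=1: 27.2312.
Correction k=2: B_{4}/4! · (f^{(3)}(20) − f^{(3)}(11)) = −1/720 · (0.000250000 − 0.00150263) = 1.73976e-06.
After k=2: 27.2312.
Correction k=3: B_{6}/6! · (f^{(5)}(20) − f^{(5)}(11)) = 1/30240 · (7.50000e-06 − 0.000149021) = -4.67993e-09.

S_3 ≈ 27.2312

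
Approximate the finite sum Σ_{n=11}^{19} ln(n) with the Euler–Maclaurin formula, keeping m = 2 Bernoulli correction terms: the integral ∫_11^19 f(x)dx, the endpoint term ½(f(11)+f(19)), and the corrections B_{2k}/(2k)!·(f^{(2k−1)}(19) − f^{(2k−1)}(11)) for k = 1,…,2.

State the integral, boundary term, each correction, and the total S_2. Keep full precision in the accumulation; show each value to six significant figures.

S_2 ≈ 24.2355

The integral term ∫_11^19 ln(x) dx = 21.5675.
Endpoint term: (f(11) + f(19))/2 = (2.39790 + 2.94444)/2 = 2.67117.
Integral + boundary = 24.2387.
Correction k=1: B_{2}/2! · (f^{(1)}(19) − f^{(1)}(11)) = 1/12 · (0.0526316 − 0.0909091) = -0.00318979.
Partial sum through k=1: 24.2355.
Correction k=2: B_{4}/4! · (f^{(3)}(19) − f^{(3)}(11)) = −1/720 · (0.000291588 − 0.00150263) = 1.68200e-06.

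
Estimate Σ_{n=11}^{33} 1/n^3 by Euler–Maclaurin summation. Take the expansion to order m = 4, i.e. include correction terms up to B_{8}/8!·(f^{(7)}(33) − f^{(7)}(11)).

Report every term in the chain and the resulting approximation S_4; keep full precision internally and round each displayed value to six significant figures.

∫_11^33 1/x^3 dx evaluates to 0.00367309.
½[f(11) + f(33)] = ½[0.000751315 + 2.78265e-05] = 0.000389571.
Integral + boundary = 0.00406267.
Order-1 term: 1/12 · (-2.52968e-06 − (-0.000204904)) = 1.68645e-05.
After k=1: 0.00407953.
Order-2 term: −1/720 · (-4.64588e-08 − (-3.38684e-05)) = -4.69750e-08.
After k=2: 0.00407948.
Order-3 term: 1/30240 · (-1.79180e-09 − (-1.17560e-05)) = 3.88697e-10.
After k=3: 0.00407948.
Order-4 term: −1/1209600 · (-1.18466e-10 − (-6.99530e-06)) = -5.78305e-12.

S_4 ≈ 0.00407948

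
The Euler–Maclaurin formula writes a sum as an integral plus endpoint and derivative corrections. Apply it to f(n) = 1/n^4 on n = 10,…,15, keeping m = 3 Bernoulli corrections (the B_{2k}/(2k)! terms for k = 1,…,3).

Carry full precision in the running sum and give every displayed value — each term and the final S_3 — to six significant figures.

The integral term ∫_10^15 1/x^4 dx = 0.000234568.
Endpoint term: (f(10) + f(15))/2 = (0.000100000 + 1.97531e-05)/2 = 5.98765e-05.
Integral + boundary = 0.000294444.
Correction k=1: B_{2}/2! · (f^{(1)}(15) − f^{(1)}(10)) = 1/12 · (-5.26749e-06 − (-4.00000e-05)) = 2.89438e-06.
After k=1: 0.000297339.
Correction k=2: B_{4}/4! · (f^{(3)}(15) − f^{(3)}(10)) = −1/720 · (-7.02332e-07 − (-1.20000e-05)) = -1.56912e-08.
After k=2: 0.000297323.
Correction k=3: B_{6}/6! · (f^{(5)}(15) − f^{(5)}(10)) = 1/30240 · (-1.74803e-07 − (-6.72000e-06)) = 2.16442e-10.

S_3 ≈ 0.000297323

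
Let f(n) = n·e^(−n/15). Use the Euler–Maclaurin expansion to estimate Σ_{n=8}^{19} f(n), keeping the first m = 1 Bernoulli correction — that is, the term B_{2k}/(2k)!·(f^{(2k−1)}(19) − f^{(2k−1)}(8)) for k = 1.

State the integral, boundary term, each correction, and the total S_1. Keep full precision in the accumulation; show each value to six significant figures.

The integral term ∫_8^19 x·e^(−x/15) dx = 58.6906.
½[f(8) + f(19)] = ½[4.69317 + 5.35362] = 5.02339.
Running total after boundary: 63.7140.
k=1: B_{2}/(2)! × [f^{(1)}(19) − f^{(1)}(8)] = 1/12 × (-0.0751385 − 0.273768) = -0.0290756.

S_1 ≈ 63.6849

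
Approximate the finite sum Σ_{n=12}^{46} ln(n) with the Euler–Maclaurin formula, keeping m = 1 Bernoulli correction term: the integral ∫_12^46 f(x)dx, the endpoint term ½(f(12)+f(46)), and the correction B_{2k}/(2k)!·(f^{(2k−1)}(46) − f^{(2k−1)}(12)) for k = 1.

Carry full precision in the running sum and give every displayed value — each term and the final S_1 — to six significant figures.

S_1 ≈ 115.450

∫_12^46 ln(x) dx evaluates to 112.299.
½[f(12) + f(46)] = ½[2.48491 + 3.82864] = 3.15677.
So far: 115.455.
Order-1 term: 1/12 · (0.0217391 − 0.0833333) = -0.00513285.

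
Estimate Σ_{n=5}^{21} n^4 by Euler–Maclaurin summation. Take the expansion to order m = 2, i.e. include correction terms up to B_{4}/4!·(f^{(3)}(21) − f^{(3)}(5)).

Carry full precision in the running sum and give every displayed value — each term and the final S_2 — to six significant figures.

The integral term ∫_5^21 x^4 dx = 816195.
Boundary: ½(f(5) + f(21)) = ½(625.000 + 194481) = 97553.0.
Running total after boundary: 913748.
Correction k=1: B_{2}/2! · (f^{(1)}(21) − f^{(1)}(5)) = 1/12 · (37044.0 − 500.000) = 3045.33.
Partial sum through k=1: 916794.
Correction k=2: B_{4}/4! · (f^{(3)}(21) − f^{(3)}(5)) = −1/720 · (504.000 − 120.000) = -0.533333.

S_2 ≈ 916793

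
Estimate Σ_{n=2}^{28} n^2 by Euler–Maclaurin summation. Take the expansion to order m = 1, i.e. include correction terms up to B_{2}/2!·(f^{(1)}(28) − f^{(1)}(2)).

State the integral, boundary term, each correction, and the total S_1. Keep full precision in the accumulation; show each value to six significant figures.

∫_2^28 x^2 dx evaluates to 7314.67.
Endpoint term: (f(2) + f(28))/2 = (4.00000 + 784.000)/2 = 394.000.
So far: 7708.67.
Order-1 term: 1/12 · (56.0000 − 4.00000) = 4.33333.

S_1 ≈ 7713.00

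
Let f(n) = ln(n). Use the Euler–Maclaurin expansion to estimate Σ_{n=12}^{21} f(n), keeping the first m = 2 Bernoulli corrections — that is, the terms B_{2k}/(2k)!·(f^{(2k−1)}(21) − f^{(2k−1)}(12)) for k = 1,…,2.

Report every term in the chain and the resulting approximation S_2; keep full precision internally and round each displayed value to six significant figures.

Integral: ∫_12^21 ln(x) dx = 25.1161.
½[f(12) + f(21)] = ½[2.48491 + 3.04452] = 2.76471.
Integral + boundary = 27.8808.
Order-1 term: 1/12 · (0.0476190 − 0.0833333) = -0.00297619.
Running total after k=1: 27.8778.
Order-2 term: −1/720 · (0.000215959 − 0.00115741) = 1.30757e-06.

S_2 ≈ 27.8778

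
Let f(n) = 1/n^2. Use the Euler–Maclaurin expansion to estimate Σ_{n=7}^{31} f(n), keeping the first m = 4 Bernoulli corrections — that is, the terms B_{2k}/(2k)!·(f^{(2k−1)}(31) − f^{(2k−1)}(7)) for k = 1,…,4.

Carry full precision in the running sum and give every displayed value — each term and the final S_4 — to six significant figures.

S_4 ≈ 0.121802

Integral: ∫_7^31 1/x^2 dx = 0.110599.
½[f(7) + f(31)] = ½[0.0204082 + 0.00104058] = 0.0107244.
Running total after boundary: 0.121323.
k=1: B_{2}/(2)! × [f^{(1)}(31) − f^{(1)}(7)] = 1/12 × (-6.71344e-05 − (-0.00583090)) = 0.000480314.
After k=1: 0.121804.
k=2: B_{4}/(4)! × [f^{(3)}(31) − f^{(3)}(7)] = −1/720 × (-8.38306e-07 − (-0.00142798)) = -1.98214e-06.
After k=2: 0.121802.
k=3: B_{6}/(6)! × [f^{(5)}(31) − f^{(5)}(7)] = 1/30240 × (-2.61698e-08 − (-0.000874271)) = 2.89102e-08.
After k=3: 0.121802.
k=4: B_{8}/(8)! × [f^{(7)}(31) − f^{(7)}(7)] = −1/1209600 × (-1.52498e-09 − (-0.000999167)) = -8.26030e-10.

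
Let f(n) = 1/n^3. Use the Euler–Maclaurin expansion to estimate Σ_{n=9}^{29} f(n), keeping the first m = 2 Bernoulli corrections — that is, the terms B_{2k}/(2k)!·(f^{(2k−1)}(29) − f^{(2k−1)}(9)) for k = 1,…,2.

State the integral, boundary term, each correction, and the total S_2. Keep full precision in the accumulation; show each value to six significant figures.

Integral: ∫_9^29 1/x^3 dx = 0.00557831.
½[f(9) + f(29)] = ½[0.00137174 + 4.10021e-05] = 0.000706372.
So far: 0.00628468.
Order-1 term: 1/12 · (-4.24160e-06 − (-0.000457247)) = 3.77505e-05.
After k=1: 0.00632243.
Order-2 term: −1/720 · (-1.00870e-07 − (-0.000112901)) = -1.56666e-07.

S_2 ≈ 0.00632228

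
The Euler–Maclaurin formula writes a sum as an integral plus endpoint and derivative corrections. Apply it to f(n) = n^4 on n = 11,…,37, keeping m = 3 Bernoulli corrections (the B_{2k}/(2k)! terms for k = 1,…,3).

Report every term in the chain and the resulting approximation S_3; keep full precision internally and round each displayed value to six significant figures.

S_3 ≈ 1.47974e+07

∫_11^37 x^4 dx evaluates to 1.38366e+07.
Boundary: ½(f(11) + f(37)) = ½(14641.0 + 1.87416e+06) = 944401.
Integral + boundary = 1.47810e+07.
Order-1 term: 1/12 · (202612 − 5324.00) = 16440.7.
Partial sum through k=1: 1.47974e+07.
Order-2 term: −1/720 · (888.000 − 264.000) = -0.866667.
Partial sum through k=2: 1.47974e+07.
Order-3 term: 1/30240 · (0.00000 − 0.00000) = 0.00000.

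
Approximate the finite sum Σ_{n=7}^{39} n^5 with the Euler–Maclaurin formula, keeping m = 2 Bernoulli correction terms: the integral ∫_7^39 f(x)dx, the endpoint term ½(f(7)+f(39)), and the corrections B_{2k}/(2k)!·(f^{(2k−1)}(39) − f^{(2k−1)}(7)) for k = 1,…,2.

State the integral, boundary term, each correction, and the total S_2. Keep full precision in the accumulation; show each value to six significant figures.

The integral term ∫_7^39 x^5 dx = 5.86438e+08.
Endpoint term: (f(7) + f(39))/2 = (16807.0 + 9.02242e+07)/2 = 4.51205e+07.
Running total after boundary: 6.31558e+08.
Order-1 term: 1/12 · (1.15672e+07 − 12005.0) = 962933.
After k=1: 6.32521e+08.
Order-2 term: −1/720 · (91260.0 − 2940.00) = -122.667.

S_2 ≈ 6.32521e+08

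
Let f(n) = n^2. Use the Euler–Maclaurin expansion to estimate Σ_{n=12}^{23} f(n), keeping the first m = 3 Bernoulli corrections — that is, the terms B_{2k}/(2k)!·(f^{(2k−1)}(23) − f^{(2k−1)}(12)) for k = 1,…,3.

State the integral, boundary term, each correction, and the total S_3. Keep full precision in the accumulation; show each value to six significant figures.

Integral: ∫_12^23 x^2 dx = 3479.67.
½[f(12) + f(23)] = ½[144.000 + 529.000] = 336.500.
So far: 3816.17.
Correction k=1: B_{2}/2! · (f^{(1)}(23) − f^{(1)}(12)) = 1/12 · (46.0000 − 24.0000) = 1.83333.
Running total after k=1: 3818.00.
Correction k=2: B_{4}/4! · (f^{(3)}(23) − f^{(3)}(12)) = −1/720 · (0.00000 − 0.00000) = 0.00000.
Running total after k=2: 3818.00.
Correction k=3: B_{6}/6! · (f^{(5)}(23) − f^{(5)}(12)) = 1/30240 · (0.00000 − 0.00000) = 0.00000.

S_3 ≈ 3818.00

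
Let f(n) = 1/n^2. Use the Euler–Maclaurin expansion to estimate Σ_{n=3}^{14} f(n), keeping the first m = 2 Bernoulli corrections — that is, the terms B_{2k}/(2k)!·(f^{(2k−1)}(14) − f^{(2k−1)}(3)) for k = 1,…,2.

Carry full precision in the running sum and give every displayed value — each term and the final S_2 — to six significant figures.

Integral: ∫_3^14 1/x^2 dx = 0.261905.
½[f(3) + f(14)] = ½[0.111111 + 0.00510204] = 0.0581066.
Running total after boundary: 0.320011.
Order-1 term: 1/12 · (-0.000728863 − (-0.0740741)) = 0.00611210.
After k=1: 0.326123.
Order-2 term: −1/720 · (-4.46243e-05 − (-0.0987654)) = -0.000137112.

S_2 ≈ 0.325986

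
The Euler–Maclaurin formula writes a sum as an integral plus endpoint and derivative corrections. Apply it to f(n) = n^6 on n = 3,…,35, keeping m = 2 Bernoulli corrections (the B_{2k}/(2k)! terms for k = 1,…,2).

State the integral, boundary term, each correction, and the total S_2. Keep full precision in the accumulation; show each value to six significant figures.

S_2 ≈ 1.01367e+10

∫_3^35 x^6 dx evaluates to 9.19133e+09.
½[f(3) + f(35)] = ½[729.000 + 1.83827e+09] = 9.19133e+08.
Integral + boundary = 1.01105e+10.
Order-1 term: 1/12 · (3.15131e+08 − 1458.00) = 2.62608e+07.
Running total after k=1: 1.01367e+10.
Order-2 term: −1/720 · (5.14500e+06 − 3240.00) = -7141.33.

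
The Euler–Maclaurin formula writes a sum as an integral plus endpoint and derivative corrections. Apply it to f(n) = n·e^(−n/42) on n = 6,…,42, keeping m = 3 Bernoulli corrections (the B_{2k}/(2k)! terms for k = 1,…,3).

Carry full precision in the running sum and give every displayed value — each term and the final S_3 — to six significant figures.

S_3 ≈ 460.011

The integral term ∫_6^42 x·e^(−x/42) dx = 449.747.
½[f(6) + f(42)] = ½[5.20127 + 15.4509] = 10.3261.
So far: 460.073.
k=1: B_{2}/(2)! × [f^{(1)}(42) − f^{(1)}(6)] = 1/12 × (0.00000 − 0.743038) = -0.0619198.
After k=1: 460.011.
k=2: B_{4}/(4)! × [f^{(3)}(42) − f^{(3)}(6)] = −1/720 × (0.000417097 − 0.00140408) = 1.37081e-06.
After k=2: 460.011.
k=3: B_{6}/(6)! × [f^{(5)}(42) − f^{(5)}(6)] = 1/30240 × (4.72899e-07 − 1.35314e-06) = -2.91084e-11.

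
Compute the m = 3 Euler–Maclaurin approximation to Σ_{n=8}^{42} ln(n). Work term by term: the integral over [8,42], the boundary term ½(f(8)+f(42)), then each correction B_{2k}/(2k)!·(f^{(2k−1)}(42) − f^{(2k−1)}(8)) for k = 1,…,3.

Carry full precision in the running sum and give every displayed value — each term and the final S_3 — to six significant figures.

S_3 ≈ 109.247

∫_8^42 ln(x) dx evaluates to 106.347.
Endpoint term: (f(8) + f(42))/2 = (2.07944 + 3.73767)/2 = 2.90856.
So far: 109.255.
Correction k=1: B_{2}/2! · (f^{(1)}(42) − f^{(1)}(8)) = 1/12 · (0.0238095 − 0.125000) = -0.00843254.
Running total after k=1: 109.247.
Correction k=2: B_{4}/4! · (f^{(3)}(42) − f^{(3)}(8)) = −1/720 · (2.69949e-05 − 0.00390625) = 5.38785e-06.
Running total after k=2: 109.247.
Correction k=3: B_{6}/6! · (f^{(5)}(42) − f^{(5)}(8)) = 1/30240 · (1.83639e-07 − 0.000732422) = -2.42142e-08.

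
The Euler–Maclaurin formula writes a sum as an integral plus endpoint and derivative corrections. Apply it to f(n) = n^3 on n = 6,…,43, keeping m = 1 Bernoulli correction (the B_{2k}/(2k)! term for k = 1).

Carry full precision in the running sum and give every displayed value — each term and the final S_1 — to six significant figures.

S_1 ≈ 894691

∫_6^43 x^3 dx evaluates to 854376.
Boundary: ½(f(6) + f(43)) = ½(216.000 + 79507.0) = 39861.5.
Integral + boundary = 894238.
k=1: B_{2}/(2)! × [f^{(1)}(43) − f^{(1)}(6)] = 1/12 × (5547.00 − 108.000) = 453.250.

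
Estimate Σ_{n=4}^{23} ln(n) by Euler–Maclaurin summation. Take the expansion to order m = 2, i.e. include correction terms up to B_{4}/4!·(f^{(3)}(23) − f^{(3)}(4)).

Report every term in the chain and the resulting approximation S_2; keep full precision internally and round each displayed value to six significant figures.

Integral: ∫_4^23 ln(x) dx = 47.5712.
Endpoint term: (f(4) + f(23))/2 = (1.38629 + 3.13549)/2 = 2.26089.
So far: 49.8321.
k=1: B_{2}/(2)! × [f^{(1)}(23) − f^{(1)}(4)] = 1/12 × (0.0434783 − 0.250000) = -0.0172101.
After k=1: 49.8149.
k=2: B_{4}/(4)! × [f^{(3)}(23) − f^{(3)}(4)] = −1/720 × (0.000164379 − 0.0312500) = 4.31745e-05.

S_2 ≈ 49.8149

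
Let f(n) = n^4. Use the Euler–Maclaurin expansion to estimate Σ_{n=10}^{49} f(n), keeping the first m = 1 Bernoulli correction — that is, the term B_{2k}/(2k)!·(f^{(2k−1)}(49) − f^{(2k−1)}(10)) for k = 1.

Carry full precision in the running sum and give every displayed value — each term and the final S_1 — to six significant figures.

S_1 ≈ 5.94013e+07

Integral: ∫_10^49 x^4 dx = 5.64750e+07.
½[f(10) + f(49)] = ½[10000.0 + 5.76480e+06] = 2.88740e+06.
So far: 5.93625e+07.
Correction k=1: B_{2}/2! · (f^{(1)}(49) − f^{(1)}(10)) = 1/12 · (470596 − 4000.00) = 38883.0.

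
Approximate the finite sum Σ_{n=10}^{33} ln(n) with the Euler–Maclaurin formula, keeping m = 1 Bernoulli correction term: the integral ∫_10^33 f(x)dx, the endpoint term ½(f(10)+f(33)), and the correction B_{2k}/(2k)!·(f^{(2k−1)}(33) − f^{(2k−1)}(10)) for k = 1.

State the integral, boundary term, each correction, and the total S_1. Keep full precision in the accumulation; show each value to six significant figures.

Integral: ∫_10^33 ln(x) dx = 69.3589.
Boundary: ½(f(10) + f(33)) = ½(2.30259 + 3.49651) = 2.89955.
So far: 72.2584.
Order-1 term: 1/12 · (0.0303030 − 0.100000) = -0.00580808.

S_1 ≈ 72.2526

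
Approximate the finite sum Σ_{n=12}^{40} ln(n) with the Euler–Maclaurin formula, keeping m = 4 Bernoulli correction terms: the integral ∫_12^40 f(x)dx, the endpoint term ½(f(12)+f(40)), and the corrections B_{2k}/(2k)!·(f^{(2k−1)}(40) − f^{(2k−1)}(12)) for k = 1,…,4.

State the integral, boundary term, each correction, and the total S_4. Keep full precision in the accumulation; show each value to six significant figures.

S_4 ≈ 92.8183

∫_12^40 ln(x) dx evaluates to 89.7363.
Endpoint term: (f(12) + f(40))/2 = (2.48491 + 3.68888)/2 = 3.08689.
Running total after boundary: 92.8232.
Correction k=1: B_{2}/2! · (f^{(1)}(40) − f^{(1)}(12)) = 1/12 · (0.0250000 − 0.0833333) = -0.00486111.
Partial sum through k=1: 92.8183.
Correction k=2: B_{4}/4! · (f^{(3)}(40) − f^{(3)}(12)) = −1/720 · (3.12500e-05 − 0.00115741) = 1.56411e-06.
Partial sum through k=2: 92.8183.
Correction k=3: B_{6}/6! · (f^{(5)}(40) − f^{(5)}(12)) = 1/30240 · (2.34375e-07 − 9.64506e-05) = -3.18175e-09.
Partial sum through k=3: 92.8183.
Correction k=4: B_{8}/8! · (f^{(7)}(40) − f^{(7)}(12)) = −1/1209600 · (4.39453e-09 − 2.00939e-05) = 1.66084e-11.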